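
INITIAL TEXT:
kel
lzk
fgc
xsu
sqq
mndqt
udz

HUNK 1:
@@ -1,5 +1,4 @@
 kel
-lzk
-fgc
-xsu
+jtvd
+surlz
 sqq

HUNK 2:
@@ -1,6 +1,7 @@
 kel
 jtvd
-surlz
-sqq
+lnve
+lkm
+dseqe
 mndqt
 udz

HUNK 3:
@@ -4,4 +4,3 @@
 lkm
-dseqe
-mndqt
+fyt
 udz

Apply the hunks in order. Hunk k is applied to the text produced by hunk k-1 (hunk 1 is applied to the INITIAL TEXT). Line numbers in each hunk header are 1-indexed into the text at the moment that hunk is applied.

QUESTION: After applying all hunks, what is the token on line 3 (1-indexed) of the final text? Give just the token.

Hunk 1: at line 1 remove [lzk,fgc,xsu] add [jtvd,surlz] -> 6 lines: kel jtvd surlz sqq mndqt udz
Hunk 2: at line 1 remove [surlz,sqq] add [lnve,lkm,dseqe] -> 7 lines: kel jtvd lnve lkm dseqe mndqt udz
Hunk 3: at line 4 remove [dseqe,mndqt] add [fyt] -> 6 lines: kel jtvd lnve lkm fyt udz
Final line 3: lnve

Answer: lnve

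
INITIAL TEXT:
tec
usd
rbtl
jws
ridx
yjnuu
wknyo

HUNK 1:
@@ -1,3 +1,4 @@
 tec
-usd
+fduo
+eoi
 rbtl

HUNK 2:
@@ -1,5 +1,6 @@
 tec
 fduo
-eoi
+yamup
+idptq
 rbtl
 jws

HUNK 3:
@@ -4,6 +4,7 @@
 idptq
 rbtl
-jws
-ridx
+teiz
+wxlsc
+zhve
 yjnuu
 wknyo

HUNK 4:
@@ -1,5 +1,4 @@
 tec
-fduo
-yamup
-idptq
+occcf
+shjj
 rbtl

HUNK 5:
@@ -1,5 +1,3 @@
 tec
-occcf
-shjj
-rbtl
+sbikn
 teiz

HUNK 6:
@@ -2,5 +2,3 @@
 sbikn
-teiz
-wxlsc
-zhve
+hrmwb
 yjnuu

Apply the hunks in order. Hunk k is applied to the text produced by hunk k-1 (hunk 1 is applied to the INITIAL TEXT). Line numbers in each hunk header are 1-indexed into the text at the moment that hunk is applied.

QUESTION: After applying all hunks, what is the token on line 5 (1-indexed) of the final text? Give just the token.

Hunk 1: at line 1 remove [usd] add [fduo,eoi] -> 8 lines: tec fduo eoi rbtl jws ridx yjnuu wknyo
Hunk 2: at line 1 remove [eoi] add [yamup,idptq] -> 9 lines: tec fduo yamup idptq rbtl jws ridx yjnuu wknyo
Hunk 3: at line 4 remove [jws,ridx] add [teiz,wxlsc,zhve] -> 10 lines: tec fduo yamup idptq rbtl teiz wxlsc zhve yjnuu wknyo
Hunk 4: at line 1 remove [fduo,yamup,idptq] add [occcf,shjj] -> 9 lines: tec occcf shjj rbtl teiz wxlsc zhve yjnuu wknyo
Hunk 5: at line 1 remove [occcf,shjj,rbtl] add [sbikn] -> 7 lines: tec sbikn teiz wxlsc zhve yjnuu wknyo
Hunk 6: at line 2 remove [teiz,wxlsc,zhve] add [hrmwb] -> 5 lines: tec sbikn hrmwb yjnuu wknyo
Final line 5: wknyo

Answer: wknyo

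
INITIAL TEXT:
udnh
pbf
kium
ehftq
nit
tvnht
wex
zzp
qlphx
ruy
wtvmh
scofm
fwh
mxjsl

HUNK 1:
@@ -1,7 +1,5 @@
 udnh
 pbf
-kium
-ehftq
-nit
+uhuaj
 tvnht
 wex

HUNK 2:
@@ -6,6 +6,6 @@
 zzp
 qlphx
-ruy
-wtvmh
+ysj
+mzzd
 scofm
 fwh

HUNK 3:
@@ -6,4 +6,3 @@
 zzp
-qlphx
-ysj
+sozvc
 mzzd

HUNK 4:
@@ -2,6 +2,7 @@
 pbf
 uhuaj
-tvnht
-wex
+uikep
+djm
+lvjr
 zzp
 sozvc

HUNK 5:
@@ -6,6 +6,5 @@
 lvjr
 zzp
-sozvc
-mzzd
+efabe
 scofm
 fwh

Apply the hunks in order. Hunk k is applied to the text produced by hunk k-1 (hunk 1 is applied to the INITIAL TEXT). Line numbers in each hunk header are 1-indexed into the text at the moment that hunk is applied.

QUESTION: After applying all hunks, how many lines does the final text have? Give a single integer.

Hunk 1: at line 1 remove [kium,ehftq,nit] add [uhuaj] -> 12 lines: udnh pbf uhuaj tvnht wex zzp qlphx ruy wtvmh scofm fwh mxjsl
Hunk 2: at line 6 remove [ruy,wtvmh] add [ysj,mzzd] -> 12 lines: udnh pbf uhuaj tvnht wex zzp qlphx ysj mzzd scofm fwh mxjsl
Hunk 3: at line 6 remove [qlphx,ysj] add [sozvc] -> 11 lines: udnh pbf uhuaj tvnht wex zzp sozvc mzzd scofm fwh mxjsl
Hunk 4: at line 2 remove [tvnht,wex] add [uikep,djm,lvjr] -> 12 lines: udnh pbf uhuaj uikep djm lvjr zzp sozvc mzzd scofm fwh mxjsl
Hunk 5: at line 6 remove [sozvc,mzzd] add [efabe] -> 11 lines: udnh pbf uhuaj uikep djm lvjr zzp efabe scofm fwh mxjsl
Final line count: 11

Answer: 11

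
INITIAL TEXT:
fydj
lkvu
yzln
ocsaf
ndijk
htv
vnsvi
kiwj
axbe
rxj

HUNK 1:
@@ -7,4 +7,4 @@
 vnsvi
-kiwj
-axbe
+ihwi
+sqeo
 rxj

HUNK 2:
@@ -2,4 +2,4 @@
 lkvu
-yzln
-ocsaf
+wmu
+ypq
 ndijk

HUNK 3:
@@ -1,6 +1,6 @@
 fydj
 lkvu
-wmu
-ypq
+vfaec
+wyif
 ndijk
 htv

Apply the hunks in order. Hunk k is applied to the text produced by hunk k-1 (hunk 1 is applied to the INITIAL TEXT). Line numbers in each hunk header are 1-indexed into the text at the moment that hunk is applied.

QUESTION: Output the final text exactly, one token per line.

Answer: fydj
lkvu
vfaec
wyif
ndijk
htv
vnsvi
ihwi
sqeo
rxj

Derivation:
Hunk 1: at line 7 remove [kiwj,axbe] add [ihwi,sqeo] -> 10 lines: fydj lkvu yzln ocsaf ndijk htv vnsvi ihwi sqeo rxj
Hunk 2: at line 2 remove [yzln,ocsaf] add [wmu,ypq] -> 10 lines: fydj lkvu wmu ypq ndijk htv vnsvi ihwi sqeo rxj
Hunk 3: at line 1 remove [wmu,ypq] add [vfaec,wyif] -> 10 lines: fydj lkvu vfaec wyif ndijk htv vnsvi ihwi sqeo rxj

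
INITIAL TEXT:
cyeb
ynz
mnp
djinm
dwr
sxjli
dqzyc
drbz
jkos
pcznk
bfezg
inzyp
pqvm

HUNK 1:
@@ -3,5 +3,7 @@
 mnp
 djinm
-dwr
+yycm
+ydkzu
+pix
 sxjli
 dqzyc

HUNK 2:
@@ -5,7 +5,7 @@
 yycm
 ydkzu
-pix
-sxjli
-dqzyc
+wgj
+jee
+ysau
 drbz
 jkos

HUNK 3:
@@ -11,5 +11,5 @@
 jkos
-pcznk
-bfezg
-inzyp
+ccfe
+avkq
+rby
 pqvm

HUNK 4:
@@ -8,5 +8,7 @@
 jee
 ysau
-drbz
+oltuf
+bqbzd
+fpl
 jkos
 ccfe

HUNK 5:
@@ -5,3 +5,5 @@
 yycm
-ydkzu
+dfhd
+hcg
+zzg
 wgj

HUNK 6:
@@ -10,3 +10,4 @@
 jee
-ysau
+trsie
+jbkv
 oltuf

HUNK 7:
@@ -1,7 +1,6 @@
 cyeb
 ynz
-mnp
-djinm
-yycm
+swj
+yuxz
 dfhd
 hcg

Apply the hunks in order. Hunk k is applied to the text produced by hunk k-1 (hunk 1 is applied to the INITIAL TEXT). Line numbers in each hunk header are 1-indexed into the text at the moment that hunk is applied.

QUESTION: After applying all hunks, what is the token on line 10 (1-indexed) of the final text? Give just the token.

Hunk 1: at line 3 remove [dwr] add [yycm,ydkzu,pix] -> 15 lines: cyeb ynz mnp djinm yycm ydkzu pix sxjli dqzyc drbz jkos pcznk bfezg inzyp pqvm
Hunk 2: at line 5 remove [pix,sxjli,dqzyc] add [wgj,jee,ysau] -> 15 lines: cyeb ynz mnp djinm yycm ydkzu wgj jee ysau drbz jkos pcznk bfezg inzyp pqvm
Hunk 3: at line 11 remove [pcznk,bfezg,inzyp] add [ccfe,avkq,rby] -> 15 lines: cyeb ynz mnp djinm yycm ydkzu wgj jee ysau drbz jkos ccfe avkq rby pqvm
Hunk 4: at line 8 remove [drbz] add [oltuf,bqbzd,fpl] -> 17 lines: cyeb ynz mnp djinm yycm ydkzu wgj jee ysau oltuf bqbzd fpl jkos ccfe avkq rby pqvm
Hunk 5: at line 5 remove [ydkzu] add [dfhd,hcg,zzg] -> 19 lines: cyeb ynz mnp djinm yycm dfhd hcg zzg wgj jee ysau oltuf bqbzd fpl jkos ccfe avkq rby pqvm
Hunk 6: at line 10 remove [ysau] add [trsie,jbkv] -> 20 lines: cyeb ynz mnp djinm yycm dfhd hcg zzg wgj jee trsie jbkv oltuf bqbzd fpl jkos ccfe avkq rby pqvm
Hunk 7: at line 1 remove [mnp,djinm,yycm] add [swj,yuxz] -> 19 lines: cyeb ynz swj yuxz dfhd hcg zzg wgj jee trsie jbkv oltuf bqbzd fpl jkos ccfe avkq rby pqvm
Final line 10: trsie

Answer: trsie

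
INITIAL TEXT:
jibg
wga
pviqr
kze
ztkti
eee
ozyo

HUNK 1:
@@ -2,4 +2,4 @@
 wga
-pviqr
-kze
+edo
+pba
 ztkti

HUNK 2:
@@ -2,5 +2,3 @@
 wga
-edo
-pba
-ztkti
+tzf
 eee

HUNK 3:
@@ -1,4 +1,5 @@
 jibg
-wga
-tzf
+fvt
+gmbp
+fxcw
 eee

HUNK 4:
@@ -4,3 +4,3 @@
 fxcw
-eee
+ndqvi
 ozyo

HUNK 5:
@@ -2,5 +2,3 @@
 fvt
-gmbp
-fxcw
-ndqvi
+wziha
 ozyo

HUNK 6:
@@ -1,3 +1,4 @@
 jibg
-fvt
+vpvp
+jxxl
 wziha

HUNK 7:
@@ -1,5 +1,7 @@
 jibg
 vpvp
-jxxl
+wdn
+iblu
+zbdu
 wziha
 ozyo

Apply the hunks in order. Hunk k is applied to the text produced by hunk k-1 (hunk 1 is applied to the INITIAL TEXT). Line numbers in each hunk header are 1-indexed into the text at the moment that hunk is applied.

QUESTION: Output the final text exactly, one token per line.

Hunk 1: at line 2 remove [pviqr,kze] add [edo,pba] -> 7 lines: jibg wga edo pba ztkti eee ozyo
Hunk 2: at line 2 remove [edo,pba,ztkti] add [tzf] -> 5 lines: jibg wga tzf eee ozyo
Hunk 3: at line 1 remove [wga,tzf] add [fvt,gmbp,fxcw] -> 6 lines: jibg fvt gmbp fxcw eee ozyo
Hunk 4: at line 4 remove [eee] add [ndqvi] -> 6 lines: jibg fvt gmbp fxcw ndqvi ozyo
Hunk 5: at line 2 remove [gmbp,fxcw,ndqvi] add [wziha] -> 4 lines: jibg fvt wziha ozyo
Hunk 6: at line 1 remove [fvt] add [vpvp,jxxl] -> 5 lines: jibg vpvp jxxl wziha ozyo
Hunk 7: at line 1 remove [jxxl] add [wdn,iblu,zbdu] -> 7 lines: jibg vpvp wdn iblu zbdu wziha ozyo

Answer: jibg
vpvp
wdn
iblu
zbdu
wziha
ozyo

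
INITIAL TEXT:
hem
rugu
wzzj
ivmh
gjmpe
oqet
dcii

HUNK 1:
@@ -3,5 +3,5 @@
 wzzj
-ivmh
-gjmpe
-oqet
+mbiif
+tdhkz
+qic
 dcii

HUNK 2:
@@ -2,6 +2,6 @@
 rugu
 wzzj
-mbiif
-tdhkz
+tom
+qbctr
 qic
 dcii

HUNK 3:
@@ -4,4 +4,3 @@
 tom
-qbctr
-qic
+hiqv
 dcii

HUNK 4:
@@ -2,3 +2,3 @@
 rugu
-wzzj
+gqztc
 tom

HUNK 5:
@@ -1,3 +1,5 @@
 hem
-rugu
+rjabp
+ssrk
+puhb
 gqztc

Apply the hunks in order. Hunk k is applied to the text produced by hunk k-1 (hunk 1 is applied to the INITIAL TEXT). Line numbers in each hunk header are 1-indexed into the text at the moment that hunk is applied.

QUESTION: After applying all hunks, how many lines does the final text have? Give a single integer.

Answer: 8

Derivation:
Hunk 1: at line 3 remove [ivmh,gjmpe,oqet] add [mbiif,tdhkz,qic] -> 7 lines: hem rugu wzzj mbiif tdhkz qic dcii
Hunk 2: at line 2 remove [mbiif,tdhkz] add [tom,qbctr] -> 7 lines: hem rugu wzzj tom qbctr qic dcii
Hunk 3: at line 4 remove [qbctr,qic] add [hiqv] -> 6 lines: hem rugu wzzj tom hiqv dcii
Hunk 4: at line 2 remove [wzzj] add [gqztc] -> 6 lines: hem rugu gqztc tom hiqv dcii
Hunk 5: at line 1 remove [rugu] add [rjabp,ssrk,puhb] -> 8 lines: hem rjabp ssrk puhb gqztc tom hiqv dcii
Final line count: 8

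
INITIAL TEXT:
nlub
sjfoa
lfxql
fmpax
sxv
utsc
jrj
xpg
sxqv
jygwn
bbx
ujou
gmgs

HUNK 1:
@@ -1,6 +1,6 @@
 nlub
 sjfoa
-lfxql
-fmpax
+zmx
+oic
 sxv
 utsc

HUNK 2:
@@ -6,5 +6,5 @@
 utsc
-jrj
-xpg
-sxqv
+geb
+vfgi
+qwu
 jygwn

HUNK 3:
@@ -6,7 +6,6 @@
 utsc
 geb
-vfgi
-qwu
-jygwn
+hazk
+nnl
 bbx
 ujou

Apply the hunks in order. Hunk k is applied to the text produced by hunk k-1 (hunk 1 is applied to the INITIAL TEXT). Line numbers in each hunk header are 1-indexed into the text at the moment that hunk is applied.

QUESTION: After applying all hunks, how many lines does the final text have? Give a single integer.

Hunk 1: at line 1 remove [lfxql,fmpax] add [zmx,oic] -> 13 lines: nlub sjfoa zmx oic sxv utsc jrj xpg sxqv jygwn bbx ujou gmgs
Hunk 2: at line 6 remove [jrj,xpg,sxqv] add [geb,vfgi,qwu] -> 13 lines: nlub sjfoa zmx oic sxv utsc geb vfgi qwu jygwn bbx ujou gmgs
Hunk 3: at line 6 remove [vfgi,qwu,jygwn] add [hazk,nnl] -> 12 lines: nlub sjfoa zmx oic sxv utsc geb hazk nnl bbx ujou gmgs
Final line count: 12

Answer: 12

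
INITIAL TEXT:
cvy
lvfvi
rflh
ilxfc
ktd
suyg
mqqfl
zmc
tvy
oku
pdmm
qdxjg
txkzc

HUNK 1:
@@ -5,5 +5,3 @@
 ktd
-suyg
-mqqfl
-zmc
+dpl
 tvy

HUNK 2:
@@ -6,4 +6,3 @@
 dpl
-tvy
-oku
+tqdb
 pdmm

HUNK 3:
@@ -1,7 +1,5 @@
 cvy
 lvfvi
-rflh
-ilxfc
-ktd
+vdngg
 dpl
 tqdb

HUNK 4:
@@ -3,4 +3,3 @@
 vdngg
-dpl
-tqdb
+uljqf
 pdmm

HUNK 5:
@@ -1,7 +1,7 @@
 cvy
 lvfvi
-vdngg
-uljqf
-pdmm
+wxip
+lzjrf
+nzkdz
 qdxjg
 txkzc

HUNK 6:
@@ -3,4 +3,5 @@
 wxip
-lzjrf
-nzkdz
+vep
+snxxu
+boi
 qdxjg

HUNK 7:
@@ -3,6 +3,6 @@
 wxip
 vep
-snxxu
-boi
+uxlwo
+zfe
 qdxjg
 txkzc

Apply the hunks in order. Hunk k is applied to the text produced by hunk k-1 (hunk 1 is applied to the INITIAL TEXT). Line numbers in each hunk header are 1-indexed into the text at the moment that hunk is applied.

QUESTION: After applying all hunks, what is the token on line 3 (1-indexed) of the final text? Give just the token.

Hunk 1: at line 5 remove [suyg,mqqfl,zmc] add [dpl] -> 11 lines: cvy lvfvi rflh ilxfc ktd dpl tvy oku pdmm qdxjg txkzc
Hunk 2: at line 6 remove [tvy,oku] add [tqdb] -> 10 lines: cvy lvfvi rflh ilxfc ktd dpl tqdb pdmm qdxjg txkzc
Hunk 3: at line 1 remove [rflh,ilxfc,ktd] add [vdngg] -> 8 lines: cvy lvfvi vdngg dpl tqdb pdmm qdxjg txkzc
Hunk 4: at line 3 remove [dpl,tqdb] add [uljqf] -> 7 lines: cvy lvfvi vdngg uljqf pdmm qdxjg txkzc
Hunk 5: at line 1 remove [vdngg,uljqf,pdmm] add [wxip,lzjrf,nzkdz] -> 7 lines: cvy lvfvi wxip lzjrf nzkdz qdxjg txkzc
Hunk 6: at line 3 remove [lzjrf,nzkdz] add [vep,snxxu,boi] -> 8 lines: cvy lvfvi wxip vep snxxu boi qdxjg txkzc
Hunk 7: at line 3 remove [snxxu,boi] add [uxlwo,zfe] -> 8 lines: cvy lvfvi wxip vep uxlwo zfe qdxjg txkzc
Final line 3: wxip

Answer: wxip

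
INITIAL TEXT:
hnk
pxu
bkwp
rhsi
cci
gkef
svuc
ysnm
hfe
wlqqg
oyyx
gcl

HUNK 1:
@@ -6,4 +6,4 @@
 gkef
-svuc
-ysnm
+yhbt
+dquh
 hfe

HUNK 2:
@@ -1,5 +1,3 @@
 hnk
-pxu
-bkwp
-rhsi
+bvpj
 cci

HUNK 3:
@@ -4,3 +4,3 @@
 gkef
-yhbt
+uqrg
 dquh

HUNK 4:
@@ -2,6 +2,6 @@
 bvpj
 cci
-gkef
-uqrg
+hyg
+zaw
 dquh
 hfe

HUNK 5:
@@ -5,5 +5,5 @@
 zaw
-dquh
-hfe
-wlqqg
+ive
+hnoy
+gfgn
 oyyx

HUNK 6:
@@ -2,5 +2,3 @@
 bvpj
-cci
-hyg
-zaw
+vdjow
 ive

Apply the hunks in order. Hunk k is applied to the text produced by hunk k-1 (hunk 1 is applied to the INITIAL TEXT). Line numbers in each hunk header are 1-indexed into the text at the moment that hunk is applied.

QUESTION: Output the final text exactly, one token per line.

Answer: hnk
bvpj
vdjow
ive
hnoy
gfgn
oyyx
gcl

Derivation:
Hunk 1: at line 6 remove [svuc,ysnm] add [yhbt,dquh] -> 12 lines: hnk pxu bkwp rhsi cci gkef yhbt dquh hfe wlqqg oyyx gcl
Hunk 2: at line 1 remove [pxu,bkwp,rhsi] add [bvpj] -> 10 lines: hnk bvpj cci gkef yhbt dquh hfe wlqqg oyyx gcl
Hunk 3: at line 4 remove [yhbt] add [uqrg] -> 10 lines: hnk bvpj cci gkef uqrg dquh hfe wlqqg oyyx gcl
Hunk 4: at line 2 remove [gkef,uqrg] add [hyg,zaw] -> 10 lines: hnk bvpj cci hyg zaw dquh hfe wlqqg oyyx gcl
Hunk 5: at line 5 remove [dquh,hfe,wlqqg] add [ive,hnoy,gfgn] -> 10 lines: hnk bvpj cci hyg zaw ive hnoy gfgn oyyx gcl
Hunk 6: at line 2 remove [cci,hyg,zaw] add [vdjow] -> 8 lines: hnk bvpj vdjow ive hnoy gfgn oyyx gcl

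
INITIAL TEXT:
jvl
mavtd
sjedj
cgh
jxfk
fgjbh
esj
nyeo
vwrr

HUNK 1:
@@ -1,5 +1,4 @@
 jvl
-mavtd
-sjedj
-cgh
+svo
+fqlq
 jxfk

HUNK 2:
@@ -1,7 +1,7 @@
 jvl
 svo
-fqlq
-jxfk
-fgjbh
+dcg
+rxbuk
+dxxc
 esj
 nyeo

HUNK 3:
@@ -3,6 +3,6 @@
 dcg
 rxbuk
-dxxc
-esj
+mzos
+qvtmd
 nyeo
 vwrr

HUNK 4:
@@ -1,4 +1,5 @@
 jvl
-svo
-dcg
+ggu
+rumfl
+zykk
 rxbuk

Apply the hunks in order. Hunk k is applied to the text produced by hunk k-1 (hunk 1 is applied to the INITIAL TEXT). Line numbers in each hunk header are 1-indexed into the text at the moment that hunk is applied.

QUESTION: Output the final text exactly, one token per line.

Hunk 1: at line 1 remove [mavtd,sjedj,cgh] add [svo,fqlq] -> 8 lines: jvl svo fqlq jxfk fgjbh esj nyeo vwrr
Hunk 2: at line 1 remove [fqlq,jxfk,fgjbh] add [dcg,rxbuk,dxxc] -> 8 lines: jvl svo dcg rxbuk dxxc esj nyeo vwrr
Hunk 3: at line 3 remove [dxxc,esj] add [mzos,qvtmd] -> 8 lines: jvl svo dcg rxbuk mzos qvtmd nyeo vwrr
Hunk 4: at line 1 remove [svo,dcg] add [ggu,rumfl,zykk] -> 9 lines: jvl ggu rumfl zykk rxbuk mzos qvtmd nyeo vwrr

Answer: jvl
ggu
rumfl
zykk
rxbuk
mzos
qvtmd
nyeo
vwrr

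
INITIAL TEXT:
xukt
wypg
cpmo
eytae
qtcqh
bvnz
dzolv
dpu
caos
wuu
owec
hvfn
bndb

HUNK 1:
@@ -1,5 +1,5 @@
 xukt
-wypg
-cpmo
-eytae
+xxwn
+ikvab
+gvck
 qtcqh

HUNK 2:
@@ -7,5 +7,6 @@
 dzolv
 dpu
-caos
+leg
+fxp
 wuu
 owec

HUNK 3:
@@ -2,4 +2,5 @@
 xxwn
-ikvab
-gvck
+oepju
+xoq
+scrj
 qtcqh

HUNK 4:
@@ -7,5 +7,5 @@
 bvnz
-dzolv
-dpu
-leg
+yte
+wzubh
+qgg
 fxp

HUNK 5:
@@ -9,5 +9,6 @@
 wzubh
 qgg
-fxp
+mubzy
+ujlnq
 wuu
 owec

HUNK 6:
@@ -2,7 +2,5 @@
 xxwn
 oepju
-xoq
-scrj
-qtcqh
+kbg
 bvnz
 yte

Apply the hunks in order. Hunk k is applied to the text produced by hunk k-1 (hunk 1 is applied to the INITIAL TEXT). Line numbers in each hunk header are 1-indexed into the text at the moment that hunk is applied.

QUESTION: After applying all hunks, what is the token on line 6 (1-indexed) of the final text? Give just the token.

Hunk 1: at line 1 remove [wypg,cpmo,eytae] add [xxwn,ikvab,gvck] -> 13 lines: xukt xxwn ikvab gvck qtcqh bvnz dzolv dpu caos wuu owec hvfn bndb
Hunk 2: at line 7 remove [caos] add [leg,fxp] -> 14 lines: xukt xxwn ikvab gvck qtcqh bvnz dzolv dpu leg fxp wuu owec hvfn bndb
Hunk 3: at line 2 remove [ikvab,gvck] add [oepju,xoq,scrj] -> 15 lines: xukt xxwn oepju xoq scrj qtcqh bvnz dzolv dpu leg fxp wuu owec hvfn bndb
Hunk 4: at line 7 remove [dzolv,dpu,leg] add [yte,wzubh,qgg] -> 15 lines: xukt xxwn oepju xoq scrj qtcqh bvnz yte wzubh qgg fxp wuu owec hvfn bndb
Hunk 5: at line 9 remove [fxp] add [mubzy,ujlnq] -> 16 lines: xukt xxwn oepju xoq scrj qtcqh bvnz yte wzubh qgg mubzy ujlnq wuu owec hvfn bndb
Hunk 6: at line 2 remove [xoq,scrj,qtcqh] add [kbg] -> 14 lines: xukt xxwn oepju kbg bvnz yte wzubh qgg mubzy ujlnq wuu owec hvfn bndb
Final line 6: yte

Answer: yte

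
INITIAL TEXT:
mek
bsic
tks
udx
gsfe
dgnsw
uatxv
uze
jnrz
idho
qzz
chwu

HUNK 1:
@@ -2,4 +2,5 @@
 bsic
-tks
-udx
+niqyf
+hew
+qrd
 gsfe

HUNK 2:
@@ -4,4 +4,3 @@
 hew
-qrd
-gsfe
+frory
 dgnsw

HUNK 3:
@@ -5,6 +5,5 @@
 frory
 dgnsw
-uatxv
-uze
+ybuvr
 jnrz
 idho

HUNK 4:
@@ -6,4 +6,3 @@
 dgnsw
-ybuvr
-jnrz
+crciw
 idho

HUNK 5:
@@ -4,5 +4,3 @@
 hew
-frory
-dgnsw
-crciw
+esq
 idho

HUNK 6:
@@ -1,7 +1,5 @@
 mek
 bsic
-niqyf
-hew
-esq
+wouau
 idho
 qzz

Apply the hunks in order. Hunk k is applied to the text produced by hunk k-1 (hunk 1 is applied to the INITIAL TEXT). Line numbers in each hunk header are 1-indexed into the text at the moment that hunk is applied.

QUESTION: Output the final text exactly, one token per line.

Answer: mek
bsic
wouau
idho
qzz
chwu

Derivation:
Hunk 1: at line 2 remove [tks,udx] add [niqyf,hew,qrd] -> 13 lines: mek bsic niqyf hew qrd gsfe dgnsw uatxv uze jnrz idho qzz chwu
Hunk 2: at line 4 remove [qrd,gsfe] add [frory] -> 12 lines: mek bsic niqyf hew frory dgnsw uatxv uze jnrz idho qzz chwu
Hunk 3: at line 5 remove [uatxv,uze] add [ybuvr] -> 11 lines: mek bsic niqyf hew frory dgnsw ybuvr jnrz idho qzz chwu
Hunk 4: at line 6 remove [ybuvr,jnrz] add [crciw] -> 10 lines: mek bsic niqyf hew frory dgnsw crciw idho qzz chwu
Hunk 5: at line 4 remove [frory,dgnsw,crciw] add [esq] -> 8 lines: mek bsic niqyf hew esq idho qzz chwu
Hunk 6: at line 1 remove [niqyf,hew,esq] add [wouau] -> 6 lines: mek bsic wouau idho qzz chwu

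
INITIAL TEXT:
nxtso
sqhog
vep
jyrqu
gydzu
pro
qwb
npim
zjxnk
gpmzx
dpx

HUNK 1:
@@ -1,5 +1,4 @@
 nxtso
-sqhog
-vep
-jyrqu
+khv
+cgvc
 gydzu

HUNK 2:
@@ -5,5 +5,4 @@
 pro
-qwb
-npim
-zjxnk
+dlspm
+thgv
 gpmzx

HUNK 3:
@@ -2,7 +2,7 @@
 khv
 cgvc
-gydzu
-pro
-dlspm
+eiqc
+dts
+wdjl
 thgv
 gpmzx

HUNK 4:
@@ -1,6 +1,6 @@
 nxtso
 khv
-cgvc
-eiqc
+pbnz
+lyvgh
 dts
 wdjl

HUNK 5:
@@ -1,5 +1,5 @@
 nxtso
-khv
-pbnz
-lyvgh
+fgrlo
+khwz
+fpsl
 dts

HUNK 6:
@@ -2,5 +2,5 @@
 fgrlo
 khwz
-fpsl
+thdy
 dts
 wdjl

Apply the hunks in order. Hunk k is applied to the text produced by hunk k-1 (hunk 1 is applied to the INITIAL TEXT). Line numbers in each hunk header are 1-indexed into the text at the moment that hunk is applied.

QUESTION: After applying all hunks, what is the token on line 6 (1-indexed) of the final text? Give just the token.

Answer: wdjl

Derivation:
Hunk 1: at line 1 remove [sqhog,vep,jyrqu] add [khv,cgvc] -> 10 lines: nxtso khv cgvc gydzu pro qwb npim zjxnk gpmzx dpx
Hunk 2: at line 5 remove [qwb,npim,zjxnk] add [dlspm,thgv] -> 9 lines: nxtso khv cgvc gydzu pro dlspm thgv gpmzx dpx
Hunk 3: at line 2 remove [gydzu,pro,dlspm] add [eiqc,dts,wdjl] -> 9 lines: nxtso khv cgvc eiqc dts wdjl thgv gpmzx dpx
Hunk 4: at line 1 remove [cgvc,eiqc] add [pbnz,lyvgh] -> 9 lines: nxtso khv pbnz lyvgh dts wdjl thgv gpmzx dpx
Hunk 5: at line 1 remove [khv,pbnz,lyvgh] add [fgrlo,khwz,fpsl] -> 9 lines: nxtso fgrlo khwz fpsl dts wdjl thgv gpmzx dpx
Hunk 6: at line 2 remove [fpsl] add [thdy] -> 9 lines: nxtso fgrlo khwz thdy dts wdjl thgv gpmzx dpx
Final line 6: wdjl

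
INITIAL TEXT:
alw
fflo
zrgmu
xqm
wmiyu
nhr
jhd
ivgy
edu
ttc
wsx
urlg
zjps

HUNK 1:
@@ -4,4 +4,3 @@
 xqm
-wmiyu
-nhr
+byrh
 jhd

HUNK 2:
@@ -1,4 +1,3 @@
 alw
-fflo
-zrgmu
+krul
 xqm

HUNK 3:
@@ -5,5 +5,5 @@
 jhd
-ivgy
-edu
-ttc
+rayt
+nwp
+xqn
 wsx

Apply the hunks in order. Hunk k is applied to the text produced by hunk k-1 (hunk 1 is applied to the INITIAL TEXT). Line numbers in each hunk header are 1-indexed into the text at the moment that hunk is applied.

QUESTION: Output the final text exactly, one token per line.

Answer: alw
krul
xqm
byrh
jhd
rayt
nwp
xqn
wsx
urlg
zjps

Derivation:
Hunk 1: at line 4 remove [wmiyu,nhr] add [byrh] -> 12 lines: alw fflo zrgmu xqm byrh jhd ivgy edu ttc wsx urlg zjps
Hunk 2: at line 1 remove [fflo,zrgmu] add [krul] -> 11 lines: alw krul xqm byrh jhd ivgy edu ttc wsx urlg zjps
Hunk 3: at line 5 remove [ivgy,edu,ttc] add [rayt,nwp,xqn] -> 11 lines: alw krul xqm byrh jhd rayt nwp xqn wsx urlg zjps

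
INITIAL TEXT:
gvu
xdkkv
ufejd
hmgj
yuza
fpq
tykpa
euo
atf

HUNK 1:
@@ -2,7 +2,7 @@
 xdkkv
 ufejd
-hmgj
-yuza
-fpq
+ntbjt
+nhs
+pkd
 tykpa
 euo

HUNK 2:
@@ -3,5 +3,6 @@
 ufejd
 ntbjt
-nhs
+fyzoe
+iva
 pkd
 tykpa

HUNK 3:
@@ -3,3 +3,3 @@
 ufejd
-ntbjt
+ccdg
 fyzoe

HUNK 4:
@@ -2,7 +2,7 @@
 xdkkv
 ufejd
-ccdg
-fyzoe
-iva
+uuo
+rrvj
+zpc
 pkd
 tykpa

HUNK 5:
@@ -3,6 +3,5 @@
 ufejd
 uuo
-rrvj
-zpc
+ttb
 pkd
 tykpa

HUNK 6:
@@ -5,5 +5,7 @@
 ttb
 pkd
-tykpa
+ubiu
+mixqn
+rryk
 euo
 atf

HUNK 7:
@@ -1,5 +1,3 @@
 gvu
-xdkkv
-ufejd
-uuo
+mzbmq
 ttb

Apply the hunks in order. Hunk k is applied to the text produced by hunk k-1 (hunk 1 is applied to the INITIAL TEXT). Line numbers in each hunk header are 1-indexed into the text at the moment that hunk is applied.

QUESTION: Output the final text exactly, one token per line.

Hunk 1: at line 2 remove [hmgj,yuza,fpq] add [ntbjt,nhs,pkd] -> 9 lines: gvu xdkkv ufejd ntbjt nhs pkd tykpa euo atf
Hunk 2: at line 3 remove [nhs] add [fyzoe,iva] -> 10 lines: gvu xdkkv ufejd ntbjt fyzoe iva pkd tykpa euo atf
Hunk 3: at line 3 remove [ntbjt] add [ccdg] -> 10 lines: gvu xdkkv ufejd ccdg fyzoe iva pkd tykpa euo atf
Hunk 4: at line 2 remove [ccdg,fyzoe,iva] add [uuo,rrvj,zpc] -> 10 lines: gvu xdkkv ufejd uuo rrvj zpc pkd tykpa euo atf
Hunk 5: at line 3 remove [rrvj,zpc] add [ttb] -> 9 lines: gvu xdkkv ufejd uuo ttb pkd tykpa euo atf
Hunk 6: at line 5 remove [tykpa] add [ubiu,mixqn,rryk] -> 11 lines: gvu xdkkv ufejd uuo ttb pkd ubiu mixqn rryk euo atf
Hunk 7: at line 1 remove [xdkkv,ufejd,uuo] add [mzbmq] -> 9 lines: gvu mzbmq ttb pkd ubiu mixqn rryk euo atf

Answer: gvu
mzbmq
ttb
pkd
ubiu
mixqn
rryk
euo
atf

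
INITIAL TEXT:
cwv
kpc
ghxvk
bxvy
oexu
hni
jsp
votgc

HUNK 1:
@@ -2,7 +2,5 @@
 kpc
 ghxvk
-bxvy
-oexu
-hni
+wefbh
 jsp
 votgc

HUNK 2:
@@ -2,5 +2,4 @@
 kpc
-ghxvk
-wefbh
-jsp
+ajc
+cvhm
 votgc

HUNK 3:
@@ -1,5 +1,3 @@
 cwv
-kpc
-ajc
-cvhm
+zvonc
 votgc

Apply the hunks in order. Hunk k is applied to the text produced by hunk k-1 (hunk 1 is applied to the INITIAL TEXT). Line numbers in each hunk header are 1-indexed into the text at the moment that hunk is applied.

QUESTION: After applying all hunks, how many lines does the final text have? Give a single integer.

Hunk 1: at line 2 remove [bxvy,oexu,hni] add [wefbh] -> 6 lines: cwv kpc ghxvk wefbh jsp votgc
Hunk 2: at line 2 remove [ghxvk,wefbh,jsp] add [ajc,cvhm] -> 5 lines: cwv kpc ajc cvhm votgc
Hunk 3: at line 1 remove [kpc,ajc,cvhm] add [zvonc] -> 3 lines: cwv zvonc votgc
Final line count: 3

Answer: 3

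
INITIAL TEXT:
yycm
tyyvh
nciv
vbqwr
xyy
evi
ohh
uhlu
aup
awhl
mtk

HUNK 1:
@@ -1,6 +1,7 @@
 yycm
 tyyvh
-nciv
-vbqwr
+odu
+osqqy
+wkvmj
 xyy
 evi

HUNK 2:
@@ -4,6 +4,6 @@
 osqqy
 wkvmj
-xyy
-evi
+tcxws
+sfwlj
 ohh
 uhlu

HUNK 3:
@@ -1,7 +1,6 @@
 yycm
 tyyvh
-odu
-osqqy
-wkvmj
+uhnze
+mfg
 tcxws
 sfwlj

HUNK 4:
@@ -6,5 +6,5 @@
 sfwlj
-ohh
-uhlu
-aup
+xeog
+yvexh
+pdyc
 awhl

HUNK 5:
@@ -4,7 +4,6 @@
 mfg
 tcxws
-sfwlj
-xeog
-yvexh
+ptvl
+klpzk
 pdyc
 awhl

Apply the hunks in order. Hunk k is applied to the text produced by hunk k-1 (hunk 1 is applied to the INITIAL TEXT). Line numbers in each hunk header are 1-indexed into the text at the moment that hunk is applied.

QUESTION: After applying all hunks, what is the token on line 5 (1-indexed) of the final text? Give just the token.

Hunk 1: at line 1 remove [nciv,vbqwr] add [odu,osqqy,wkvmj] -> 12 lines: yycm tyyvh odu osqqy wkvmj xyy evi ohh uhlu aup awhl mtk
Hunk 2: at line 4 remove [xyy,evi] add [tcxws,sfwlj] -> 12 lines: yycm tyyvh odu osqqy wkvmj tcxws sfwlj ohh uhlu aup awhl mtk
Hunk 3: at line 1 remove [odu,osqqy,wkvmj] add [uhnze,mfg] -> 11 lines: yycm tyyvh uhnze mfg tcxws sfwlj ohh uhlu aup awhl mtk
Hunk 4: at line 6 remove [ohh,uhlu,aup] add [xeog,yvexh,pdyc] -> 11 lines: yycm tyyvh uhnze mfg tcxws sfwlj xeog yvexh pdyc awhl mtk
Hunk 5: at line 4 remove [sfwlj,xeog,yvexh] add [ptvl,klpzk] -> 10 lines: yycm tyyvh uhnze mfg tcxws ptvl klpzk pdyc awhl mtk
Final line 5: tcxws

Answer: tcxws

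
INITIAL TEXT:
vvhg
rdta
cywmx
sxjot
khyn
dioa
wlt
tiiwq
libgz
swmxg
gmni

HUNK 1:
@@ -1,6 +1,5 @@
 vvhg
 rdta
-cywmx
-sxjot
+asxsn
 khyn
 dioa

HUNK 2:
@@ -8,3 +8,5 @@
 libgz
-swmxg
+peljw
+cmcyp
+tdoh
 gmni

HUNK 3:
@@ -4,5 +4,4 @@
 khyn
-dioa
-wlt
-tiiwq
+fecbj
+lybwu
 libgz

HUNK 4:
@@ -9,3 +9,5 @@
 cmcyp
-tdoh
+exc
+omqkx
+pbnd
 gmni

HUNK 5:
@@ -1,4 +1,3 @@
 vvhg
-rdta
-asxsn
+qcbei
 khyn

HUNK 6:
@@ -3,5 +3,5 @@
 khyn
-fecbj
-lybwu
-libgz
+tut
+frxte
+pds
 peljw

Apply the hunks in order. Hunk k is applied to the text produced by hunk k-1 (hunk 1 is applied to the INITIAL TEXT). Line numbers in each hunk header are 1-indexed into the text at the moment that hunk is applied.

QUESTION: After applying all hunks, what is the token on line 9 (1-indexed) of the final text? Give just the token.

Hunk 1: at line 1 remove [cywmx,sxjot] add [asxsn] -> 10 lines: vvhg rdta asxsn khyn dioa wlt tiiwq libgz swmxg gmni
Hunk 2: at line 8 remove [swmxg] add [peljw,cmcyp,tdoh] -> 12 lines: vvhg rdta asxsn khyn dioa wlt tiiwq libgz peljw cmcyp tdoh gmni
Hunk 3: at line 4 remove [dioa,wlt,tiiwq] add [fecbj,lybwu] -> 11 lines: vvhg rdta asxsn khyn fecbj lybwu libgz peljw cmcyp tdoh gmni
Hunk 4: at line 9 remove [tdoh] add [exc,omqkx,pbnd] -> 13 lines: vvhg rdta asxsn khyn fecbj lybwu libgz peljw cmcyp exc omqkx pbnd gmni
Hunk 5: at line 1 remove [rdta,asxsn] add [qcbei] -> 12 lines: vvhg qcbei khyn fecbj lybwu libgz peljw cmcyp exc omqkx pbnd gmni
Hunk 6: at line 3 remove [fecbj,lybwu,libgz] add [tut,frxte,pds] -> 12 lines: vvhg qcbei khyn tut frxte pds peljw cmcyp exc omqkx pbnd gmni
Final line 9: exc

Answer: exc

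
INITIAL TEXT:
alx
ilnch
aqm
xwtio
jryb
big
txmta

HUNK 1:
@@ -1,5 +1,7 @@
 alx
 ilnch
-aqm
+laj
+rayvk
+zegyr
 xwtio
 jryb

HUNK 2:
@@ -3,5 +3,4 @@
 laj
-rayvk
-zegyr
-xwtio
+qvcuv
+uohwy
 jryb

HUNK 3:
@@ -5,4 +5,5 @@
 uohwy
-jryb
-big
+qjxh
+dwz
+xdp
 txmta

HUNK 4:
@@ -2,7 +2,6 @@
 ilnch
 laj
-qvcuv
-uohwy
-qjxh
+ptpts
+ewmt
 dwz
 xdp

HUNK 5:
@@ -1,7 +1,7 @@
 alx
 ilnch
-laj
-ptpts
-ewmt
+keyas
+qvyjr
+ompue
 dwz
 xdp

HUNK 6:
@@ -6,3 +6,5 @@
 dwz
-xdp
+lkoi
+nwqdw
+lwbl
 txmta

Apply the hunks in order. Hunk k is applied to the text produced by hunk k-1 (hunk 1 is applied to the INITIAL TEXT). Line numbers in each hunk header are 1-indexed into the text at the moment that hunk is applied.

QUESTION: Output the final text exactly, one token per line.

Answer: alx
ilnch
keyas
qvyjr
ompue
dwz
lkoi
nwqdw
lwbl
txmta

Derivation:
Hunk 1: at line 1 remove [aqm] add [laj,rayvk,zegyr] -> 9 lines: alx ilnch laj rayvk zegyr xwtio jryb big txmta
Hunk 2: at line 3 remove [rayvk,zegyr,xwtio] add [qvcuv,uohwy] -> 8 lines: alx ilnch laj qvcuv uohwy jryb big txmta
Hunk 3: at line 5 remove [jryb,big] add [qjxh,dwz,xdp] -> 9 lines: alx ilnch laj qvcuv uohwy qjxh dwz xdp txmta
Hunk 4: at line 2 remove [qvcuv,uohwy,qjxh] add [ptpts,ewmt] -> 8 lines: alx ilnch laj ptpts ewmt dwz xdp txmta
Hunk 5: at line 1 remove [laj,ptpts,ewmt] add [keyas,qvyjr,ompue] -> 8 lines: alx ilnch keyas qvyjr ompue dwz xdp txmta
Hunk 6: at line 6 remove [xdp] add [lkoi,nwqdw,lwbl] -> 10 lines: alx ilnch keyas qvyjr ompue dwz lkoi nwqdw lwbl txmta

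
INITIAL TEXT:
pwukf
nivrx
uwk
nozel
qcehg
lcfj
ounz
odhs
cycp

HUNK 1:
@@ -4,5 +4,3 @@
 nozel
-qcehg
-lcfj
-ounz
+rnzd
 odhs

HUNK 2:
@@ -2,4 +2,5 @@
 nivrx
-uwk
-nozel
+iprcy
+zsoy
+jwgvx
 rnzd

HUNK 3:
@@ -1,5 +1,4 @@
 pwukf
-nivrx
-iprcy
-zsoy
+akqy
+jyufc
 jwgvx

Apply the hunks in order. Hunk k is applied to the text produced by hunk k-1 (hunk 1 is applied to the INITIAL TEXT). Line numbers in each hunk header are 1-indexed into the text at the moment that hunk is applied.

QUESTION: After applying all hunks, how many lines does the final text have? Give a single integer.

Hunk 1: at line 4 remove [qcehg,lcfj,ounz] add [rnzd] -> 7 lines: pwukf nivrx uwk nozel rnzd odhs cycp
Hunk 2: at line 2 remove [uwk,nozel] add [iprcy,zsoy,jwgvx] -> 8 lines: pwukf nivrx iprcy zsoy jwgvx rnzd odhs cycp
Hunk 3: at line 1 remove [nivrx,iprcy,zsoy] add [akqy,jyufc] -> 7 lines: pwukf akqy jyufc jwgvx rnzd odhs cycp
Final line count: 7

Answer: 7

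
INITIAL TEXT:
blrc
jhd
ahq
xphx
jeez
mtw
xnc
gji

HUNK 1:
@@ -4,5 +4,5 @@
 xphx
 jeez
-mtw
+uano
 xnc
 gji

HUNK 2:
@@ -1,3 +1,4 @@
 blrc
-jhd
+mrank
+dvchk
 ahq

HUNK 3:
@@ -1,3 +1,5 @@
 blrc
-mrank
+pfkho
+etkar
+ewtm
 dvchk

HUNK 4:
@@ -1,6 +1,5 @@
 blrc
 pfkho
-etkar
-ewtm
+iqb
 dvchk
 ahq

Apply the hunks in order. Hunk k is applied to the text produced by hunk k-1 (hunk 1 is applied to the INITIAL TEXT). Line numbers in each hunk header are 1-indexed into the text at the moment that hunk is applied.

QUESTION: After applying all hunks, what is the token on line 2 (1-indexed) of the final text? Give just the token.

Answer: pfkho

Derivation:
Hunk 1: at line 4 remove [mtw] add [uano] -> 8 lines: blrc jhd ahq xphx jeez uano xnc gji
Hunk 2: at line 1 remove [jhd] add [mrank,dvchk] -> 9 lines: blrc mrank dvchk ahq xphx jeez uano xnc gji
Hunk 3: at line 1 remove [mrank] add [pfkho,etkar,ewtm] -> 11 lines: blrc pfkho etkar ewtm dvchk ahq xphx jeez uano xnc gji
Hunk 4: at line 1 remove [etkar,ewtm] add [iqb] -> 10 lines: blrc pfkho iqb dvchk ahq xphx jeez uano xnc gji
Final line 2: pfkho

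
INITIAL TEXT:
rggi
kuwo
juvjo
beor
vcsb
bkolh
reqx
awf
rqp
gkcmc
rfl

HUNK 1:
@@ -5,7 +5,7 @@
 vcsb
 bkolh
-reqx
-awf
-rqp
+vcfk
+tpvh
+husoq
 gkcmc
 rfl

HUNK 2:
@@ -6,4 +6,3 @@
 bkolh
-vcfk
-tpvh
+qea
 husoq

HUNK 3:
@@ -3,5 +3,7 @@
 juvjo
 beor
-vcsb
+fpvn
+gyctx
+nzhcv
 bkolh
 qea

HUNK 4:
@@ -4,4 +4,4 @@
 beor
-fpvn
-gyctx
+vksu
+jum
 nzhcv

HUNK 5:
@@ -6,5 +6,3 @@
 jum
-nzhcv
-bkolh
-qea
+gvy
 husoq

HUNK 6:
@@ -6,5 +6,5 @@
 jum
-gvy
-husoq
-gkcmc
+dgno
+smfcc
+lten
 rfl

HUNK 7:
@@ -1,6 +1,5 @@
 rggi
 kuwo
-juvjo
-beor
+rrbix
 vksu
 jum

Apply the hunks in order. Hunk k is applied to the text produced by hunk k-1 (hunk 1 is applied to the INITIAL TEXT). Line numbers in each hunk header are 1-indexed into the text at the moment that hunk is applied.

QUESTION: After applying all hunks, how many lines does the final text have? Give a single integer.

Answer: 9

Derivation:
Hunk 1: at line 5 remove [reqx,awf,rqp] add [vcfk,tpvh,husoq] -> 11 lines: rggi kuwo juvjo beor vcsb bkolh vcfk tpvh husoq gkcmc rfl
Hunk 2: at line 6 remove [vcfk,tpvh] add [qea] -> 10 lines: rggi kuwo juvjo beor vcsb bkolh qea husoq gkcmc rfl
Hunk 3: at line 3 remove [vcsb] add [fpvn,gyctx,nzhcv] -> 12 lines: rggi kuwo juvjo beor fpvn gyctx nzhcv bkolh qea husoq gkcmc rfl
Hunk 4: at line 4 remove [fpvn,gyctx] add [vksu,jum] -> 12 lines: rggi kuwo juvjo beor vksu jum nzhcv bkolh qea husoq gkcmc rfl
Hunk 5: at line 6 remove [nzhcv,bkolh,qea] add [gvy] -> 10 lines: rggi kuwo juvjo beor vksu jum gvy husoq gkcmc rfl
Hunk 6: at line 6 remove [gvy,husoq,gkcmc] add [dgno,smfcc,lten] -> 10 lines: rggi kuwo juvjo beor vksu jum dgno smfcc lten rfl
Hunk 7: at line 1 remove [juvjo,beor] add [rrbix] -> 9 lines: rggi kuwo rrbix vksu jum dgno smfcc lten rfl
Final line count: 9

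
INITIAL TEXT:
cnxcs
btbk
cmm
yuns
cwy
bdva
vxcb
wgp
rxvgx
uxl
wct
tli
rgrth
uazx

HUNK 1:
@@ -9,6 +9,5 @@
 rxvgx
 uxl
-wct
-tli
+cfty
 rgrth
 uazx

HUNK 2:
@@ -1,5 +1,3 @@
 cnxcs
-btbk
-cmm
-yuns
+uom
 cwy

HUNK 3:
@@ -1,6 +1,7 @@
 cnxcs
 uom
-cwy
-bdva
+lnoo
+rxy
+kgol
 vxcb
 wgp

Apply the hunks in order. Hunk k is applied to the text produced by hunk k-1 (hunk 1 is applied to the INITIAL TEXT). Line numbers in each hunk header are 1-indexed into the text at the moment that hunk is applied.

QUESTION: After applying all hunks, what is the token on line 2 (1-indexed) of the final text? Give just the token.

Hunk 1: at line 9 remove [wct,tli] add [cfty] -> 13 lines: cnxcs btbk cmm yuns cwy bdva vxcb wgp rxvgx uxl cfty rgrth uazx
Hunk 2: at line 1 remove [btbk,cmm,yuns] add [uom] -> 11 lines: cnxcs uom cwy bdva vxcb wgp rxvgx uxl cfty rgrth uazx
Hunk 3: at line 1 remove [cwy,bdva] add [lnoo,rxy,kgol] -> 12 lines: cnxcs uom lnoo rxy kgol vxcb wgp rxvgx uxl cfty rgrth uazx
Final line 2: uom

Answer: uom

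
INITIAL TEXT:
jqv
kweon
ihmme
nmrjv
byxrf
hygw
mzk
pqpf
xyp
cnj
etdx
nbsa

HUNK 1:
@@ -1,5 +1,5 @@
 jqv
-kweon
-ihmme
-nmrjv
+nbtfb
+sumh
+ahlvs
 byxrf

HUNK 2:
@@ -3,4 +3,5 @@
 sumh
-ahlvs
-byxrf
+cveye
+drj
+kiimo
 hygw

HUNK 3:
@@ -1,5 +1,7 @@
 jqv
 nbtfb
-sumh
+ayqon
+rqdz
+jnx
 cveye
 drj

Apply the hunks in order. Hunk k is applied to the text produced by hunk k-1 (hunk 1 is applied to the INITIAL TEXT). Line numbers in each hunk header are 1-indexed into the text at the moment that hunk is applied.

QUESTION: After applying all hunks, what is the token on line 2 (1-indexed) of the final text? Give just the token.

Hunk 1: at line 1 remove [kweon,ihmme,nmrjv] add [nbtfb,sumh,ahlvs] -> 12 lines: jqv nbtfb sumh ahlvs byxrf hygw mzk pqpf xyp cnj etdx nbsa
Hunk 2: at line 3 remove [ahlvs,byxrf] add [cveye,drj,kiimo] -> 13 lines: jqv nbtfb sumh cveye drj kiimo hygw mzk pqpf xyp cnj etdx nbsa
Hunk 3: at line 1 remove [sumh] add [ayqon,rqdz,jnx] -> 15 lines: jqv nbtfb ayqon rqdz jnx cveye drj kiimo hygw mzk pqpf xyp cnj etdx nbsa
Final line 2: nbtfb

Answer: nbtfb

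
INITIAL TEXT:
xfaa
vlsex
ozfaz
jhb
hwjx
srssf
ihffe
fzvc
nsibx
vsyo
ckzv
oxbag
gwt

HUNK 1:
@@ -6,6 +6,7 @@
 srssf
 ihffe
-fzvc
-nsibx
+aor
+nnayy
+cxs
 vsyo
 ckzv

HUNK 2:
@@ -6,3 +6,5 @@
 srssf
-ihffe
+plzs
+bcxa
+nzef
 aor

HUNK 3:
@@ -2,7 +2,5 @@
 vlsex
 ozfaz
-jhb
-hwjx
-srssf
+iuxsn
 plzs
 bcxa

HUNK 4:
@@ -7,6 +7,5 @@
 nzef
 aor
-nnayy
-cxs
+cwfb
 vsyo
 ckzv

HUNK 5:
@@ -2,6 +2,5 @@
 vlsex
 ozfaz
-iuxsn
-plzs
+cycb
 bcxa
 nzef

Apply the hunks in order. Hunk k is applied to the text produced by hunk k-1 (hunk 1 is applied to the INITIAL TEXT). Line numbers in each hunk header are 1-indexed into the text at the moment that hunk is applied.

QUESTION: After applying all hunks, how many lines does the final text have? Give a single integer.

Answer: 12

Derivation:
Hunk 1: at line 6 remove [fzvc,nsibx] add [aor,nnayy,cxs] -> 14 lines: xfaa vlsex ozfaz jhb hwjx srssf ihffe aor nnayy cxs vsyo ckzv oxbag gwt
Hunk 2: at line 6 remove [ihffe] add [plzs,bcxa,nzef] -> 16 lines: xfaa vlsex ozfaz jhb hwjx srssf plzs bcxa nzef aor nnayy cxs vsyo ckzv oxbag gwt
Hunk 3: at line 2 remove [jhb,hwjx,srssf] add [iuxsn] -> 14 lines: xfaa vlsex ozfaz iuxsn plzs bcxa nzef aor nnayy cxs vsyo ckzv oxbag gwt
Hunk 4: at line 7 remove [nnayy,cxs] add [cwfb] -> 13 lines: xfaa vlsex ozfaz iuxsn plzs bcxa nzef aor cwfb vsyo ckzv oxbag gwt
Hunk 5: at line 2 remove [iuxsn,plzs] add [cycb] -> 12 lines: xfaa vlsex ozfaz cycb bcxa nzef aor cwfb vsyo ckzv oxbag gwt
Final line count: 12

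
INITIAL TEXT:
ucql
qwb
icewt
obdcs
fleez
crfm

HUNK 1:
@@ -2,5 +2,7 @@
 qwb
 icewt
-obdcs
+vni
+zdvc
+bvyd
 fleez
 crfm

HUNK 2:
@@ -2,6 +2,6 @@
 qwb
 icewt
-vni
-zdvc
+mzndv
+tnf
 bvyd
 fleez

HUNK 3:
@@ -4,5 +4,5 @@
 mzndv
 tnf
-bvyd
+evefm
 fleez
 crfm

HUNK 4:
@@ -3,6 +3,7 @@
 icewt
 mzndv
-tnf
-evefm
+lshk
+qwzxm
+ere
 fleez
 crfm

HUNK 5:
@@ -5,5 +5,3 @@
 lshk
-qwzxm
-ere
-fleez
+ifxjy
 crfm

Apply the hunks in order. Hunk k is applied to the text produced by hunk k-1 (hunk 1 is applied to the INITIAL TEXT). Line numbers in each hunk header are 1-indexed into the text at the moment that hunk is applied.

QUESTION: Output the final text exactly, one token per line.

Hunk 1: at line 2 remove [obdcs] add [vni,zdvc,bvyd] -> 8 lines: ucql qwb icewt vni zdvc bvyd fleez crfm
Hunk 2: at line 2 remove [vni,zdvc] add [mzndv,tnf] -> 8 lines: ucql qwb icewt mzndv tnf bvyd fleez crfm
Hunk 3: at line 4 remove [bvyd] add [evefm] -> 8 lines: ucql qwb icewt mzndv tnf evefm fleez crfm
Hunk 4: at line 3 remove [tnf,evefm] add [lshk,qwzxm,ere] -> 9 lines: ucql qwb icewt mzndv lshk qwzxm ere fleez crfm
Hunk 5: at line 5 remove [qwzxm,ere,fleez] add [ifxjy] -> 7 lines: ucql qwb icewt mzndv lshk ifxjy crfm

Answer: ucql
qwb
icewt
mzndv
lshk
ifxjy
crfm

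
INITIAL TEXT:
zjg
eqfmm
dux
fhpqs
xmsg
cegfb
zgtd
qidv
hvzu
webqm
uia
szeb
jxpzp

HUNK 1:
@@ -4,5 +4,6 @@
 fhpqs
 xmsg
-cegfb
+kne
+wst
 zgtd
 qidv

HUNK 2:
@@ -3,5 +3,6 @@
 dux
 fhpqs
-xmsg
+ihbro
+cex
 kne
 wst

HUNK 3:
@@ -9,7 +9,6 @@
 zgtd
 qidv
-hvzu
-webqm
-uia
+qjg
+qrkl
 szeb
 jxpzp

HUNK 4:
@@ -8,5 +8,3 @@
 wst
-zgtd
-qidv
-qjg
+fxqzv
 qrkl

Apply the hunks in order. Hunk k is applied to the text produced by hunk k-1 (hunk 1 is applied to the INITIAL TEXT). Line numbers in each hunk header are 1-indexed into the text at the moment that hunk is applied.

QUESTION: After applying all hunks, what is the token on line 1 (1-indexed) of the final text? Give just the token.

Hunk 1: at line 4 remove [cegfb] add [kne,wst] -> 14 lines: zjg eqfmm dux fhpqs xmsg kne wst zgtd qidv hvzu webqm uia szeb jxpzp
Hunk 2: at line 3 remove [xmsg] add [ihbro,cex] -> 15 lines: zjg eqfmm dux fhpqs ihbro cex kne wst zgtd qidv hvzu webqm uia szeb jxpzp
Hunk 3: at line 9 remove [hvzu,webqm,uia] add [qjg,qrkl] -> 14 lines: zjg eqfmm dux fhpqs ihbro cex kne wst zgtd qidv qjg qrkl szeb jxpzp
Hunk 4: at line 8 remove [zgtd,qidv,qjg] add [fxqzv] -> 12 lines: zjg eqfmm dux fhpqs ihbro cex kne wst fxqzv qrkl szeb jxpzp
Final line 1: zjg

Answer: zjg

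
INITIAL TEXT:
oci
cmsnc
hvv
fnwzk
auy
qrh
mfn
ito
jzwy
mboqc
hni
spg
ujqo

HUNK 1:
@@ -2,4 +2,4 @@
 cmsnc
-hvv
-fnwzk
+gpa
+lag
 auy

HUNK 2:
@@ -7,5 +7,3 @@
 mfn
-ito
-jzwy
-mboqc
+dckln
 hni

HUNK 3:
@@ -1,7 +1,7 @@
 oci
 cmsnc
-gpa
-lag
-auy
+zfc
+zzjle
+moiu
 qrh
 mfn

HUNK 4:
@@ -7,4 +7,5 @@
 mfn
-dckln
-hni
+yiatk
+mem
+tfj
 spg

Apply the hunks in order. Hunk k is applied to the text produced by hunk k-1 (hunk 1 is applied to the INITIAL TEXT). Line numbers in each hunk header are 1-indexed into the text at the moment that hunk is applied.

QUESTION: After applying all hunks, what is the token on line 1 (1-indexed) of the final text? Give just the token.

Answer: oci

Derivation:
Hunk 1: at line 2 remove [hvv,fnwzk] add [gpa,lag] -> 13 lines: oci cmsnc gpa lag auy qrh mfn ito jzwy mboqc hni spg ujqo
Hunk 2: at line 7 remove [ito,jzwy,mboqc] add [dckln] -> 11 lines: oci cmsnc gpa lag auy qrh mfn dckln hni spg ujqo
Hunk 3: at line 1 remove [gpa,lag,auy] add [zfc,zzjle,moiu] -> 11 lines: oci cmsnc zfc zzjle moiu qrh mfn dckln hni spg ujqo
Hunk 4: at line 7 remove [dckln,hni] add [yiatk,mem,tfj] -> 12 lines: oci cmsnc zfc zzjle moiu qrh mfn yiatk mem tfj spg ujqo
Final line 1: oci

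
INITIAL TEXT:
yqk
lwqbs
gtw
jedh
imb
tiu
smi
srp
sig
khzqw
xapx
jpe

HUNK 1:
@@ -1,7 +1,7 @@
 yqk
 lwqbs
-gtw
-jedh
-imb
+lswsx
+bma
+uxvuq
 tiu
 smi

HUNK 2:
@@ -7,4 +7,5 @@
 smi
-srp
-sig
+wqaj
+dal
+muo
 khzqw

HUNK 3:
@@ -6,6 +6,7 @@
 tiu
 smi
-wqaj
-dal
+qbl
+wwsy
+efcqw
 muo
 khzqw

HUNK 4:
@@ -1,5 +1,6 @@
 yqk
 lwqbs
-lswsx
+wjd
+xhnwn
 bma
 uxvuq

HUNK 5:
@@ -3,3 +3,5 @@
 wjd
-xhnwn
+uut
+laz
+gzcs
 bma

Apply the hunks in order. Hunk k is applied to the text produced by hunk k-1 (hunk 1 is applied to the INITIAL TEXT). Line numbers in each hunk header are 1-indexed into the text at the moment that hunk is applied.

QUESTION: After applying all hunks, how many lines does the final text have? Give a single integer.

Answer: 17

Derivation:
Hunk 1: at line 1 remove [gtw,jedh,imb] add [lswsx,bma,uxvuq] -> 12 lines: yqk lwqbs lswsx bma uxvuq tiu smi srp sig khzqw xapx jpe
Hunk 2: at line 7 remove [srp,sig] add [wqaj,dal,muo] -> 13 lines: yqk lwqbs lswsx bma uxvuq tiu smi wqaj dal muo khzqw xapx jpe
Hunk 3: at line 6 remove [wqaj,dal] add [qbl,wwsy,efcqw] -> 14 lines: yqk lwqbs lswsx bma uxvuq tiu smi qbl wwsy efcqw muo khzqw xapx jpe
Hunk 4: at line 1 remove [lswsx] add [wjd,xhnwn] -> 15 lines: yqk lwqbs wjd xhnwn bma uxvuq tiu smi qbl wwsy efcqw muo khzqw xapx jpe
Hunk 5: at line 3 remove [xhnwn] add [uut,laz,gzcs] -> 17 lines: yqk lwqbs wjd uut laz gzcs bma uxvuq tiu smi qbl wwsy efcqw muo khzqw xapx jpe
Final line count: 17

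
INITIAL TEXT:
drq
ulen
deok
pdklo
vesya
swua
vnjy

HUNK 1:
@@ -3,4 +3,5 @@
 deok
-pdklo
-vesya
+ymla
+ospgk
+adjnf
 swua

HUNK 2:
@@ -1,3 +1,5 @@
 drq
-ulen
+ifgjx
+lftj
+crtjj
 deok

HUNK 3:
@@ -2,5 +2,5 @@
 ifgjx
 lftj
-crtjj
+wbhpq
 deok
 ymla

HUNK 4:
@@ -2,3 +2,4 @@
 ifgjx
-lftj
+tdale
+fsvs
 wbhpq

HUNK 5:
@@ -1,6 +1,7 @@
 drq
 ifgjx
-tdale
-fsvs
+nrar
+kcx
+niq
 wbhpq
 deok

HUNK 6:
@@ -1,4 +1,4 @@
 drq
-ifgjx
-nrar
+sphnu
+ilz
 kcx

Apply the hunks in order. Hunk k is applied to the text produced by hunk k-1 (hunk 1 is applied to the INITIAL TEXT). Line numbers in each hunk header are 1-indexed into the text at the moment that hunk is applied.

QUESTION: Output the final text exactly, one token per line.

Answer: drq
sphnu
ilz
kcx
niq
wbhpq
deok
ymla
ospgk
adjnf
swua
vnjy

Derivation:
Hunk 1: at line 3 remove [pdklo,vesya] add [ymla,ospgk,adjnf] -> 8 lines: drq ulen deok ymla ospgk adjnf swua vnjy
Hunk 2: at line 1 remove [ulen] add [ifgjx,lftj,crtjj] -> 10 lines: drq ifgjx lftj crtjj deok ymla ospgk adjnf swua vnjy
Hunk 3: at line 2 remove [crtjj] add [wbhpq] -> 10 lines: drq ifgjx lftj wbhpq deok ymla ospgk adjnf swua vnjy
Hunk 4: at line 2 remove [lftj] add [tdale,fsvs] -> 11 lines: drq ifgjx tdale fsvs wbhpq deok ymla ospgk adjnf swua vnjy
Hunk 5: at line 1 remove [tdale,fsvs] add [nrar,kcx,niq] -> 12 lines: drq ifgjx nrar kcx niq wbhpq deok ymla ospgk adjnf swua vnjy
Hunk 6: at line 1 remove [ifgjx,nrar] add [sphnu,ilz] -> 12 lines: drq sphnu ilz kcx niq wbhpq deok ymla ospgk adjnf swua vnjy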